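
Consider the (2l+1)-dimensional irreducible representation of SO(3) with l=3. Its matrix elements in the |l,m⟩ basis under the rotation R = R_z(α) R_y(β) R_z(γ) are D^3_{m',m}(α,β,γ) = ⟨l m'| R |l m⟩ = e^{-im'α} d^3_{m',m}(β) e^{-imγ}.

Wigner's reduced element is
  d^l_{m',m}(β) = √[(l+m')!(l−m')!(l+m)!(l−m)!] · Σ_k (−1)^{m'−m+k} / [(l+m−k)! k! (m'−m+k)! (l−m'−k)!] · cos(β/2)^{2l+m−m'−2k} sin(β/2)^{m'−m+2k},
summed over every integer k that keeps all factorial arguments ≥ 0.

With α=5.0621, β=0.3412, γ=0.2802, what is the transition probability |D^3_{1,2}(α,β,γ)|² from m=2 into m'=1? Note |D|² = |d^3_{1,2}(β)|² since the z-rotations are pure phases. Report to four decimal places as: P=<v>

P=0.2203

First d^3_{1,2}(β=0.3412), then the phase factors e^{-i(1)α} and e^{-i(2)γ}:
Half-angle: c=0.985483, s=0.169774. N=√(24·2·120·1)=75.894664
The bounds max(0,m−m')=1 and min(l+m,l−m')=2 give 2 terms
  k=1: (−1)^0·75.8947/(24)·0.9855^5·0.1698^1 = +0.499018
  k=2: (−1)^1·75.8947/(12)·0.9855^3·0.1698^3 = -0.029620
d^3_{1,2}(0.3412) = +0.499018 -0.029620 = +0.469398
|D^3_{1,2}|² = |d^3_{1,2}(β)|² = (+0.469398)² = 0.220334 (the z-rotation phases have unit modulus)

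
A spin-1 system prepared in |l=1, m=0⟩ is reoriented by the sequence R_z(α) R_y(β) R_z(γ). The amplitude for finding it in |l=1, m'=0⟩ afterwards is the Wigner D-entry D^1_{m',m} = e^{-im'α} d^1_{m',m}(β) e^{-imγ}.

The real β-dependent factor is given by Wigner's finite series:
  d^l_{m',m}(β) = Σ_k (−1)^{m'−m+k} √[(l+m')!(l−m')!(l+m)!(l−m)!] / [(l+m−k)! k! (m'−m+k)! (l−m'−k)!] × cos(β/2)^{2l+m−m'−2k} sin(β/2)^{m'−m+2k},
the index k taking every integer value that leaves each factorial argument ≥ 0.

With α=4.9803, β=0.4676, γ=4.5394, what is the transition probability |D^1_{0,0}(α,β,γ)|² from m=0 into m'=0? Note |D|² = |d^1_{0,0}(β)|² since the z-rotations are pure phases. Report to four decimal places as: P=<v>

First d^1_{0,0}(β=0.4676), then the phase factors e^{-i(0)α} and e^{-i(0)γ}:
c=cos(0.4676/2)=0.972793, s=sin(0.4676/2)=0.231676; N=√[1·1·1·1]=1.000000
The bounds max(0,m−m')=0 and min(l+m,l−m')=1 give 2 terms
  k=0: (−1)^0·1.0000/(1)·0.9728^2·0.2317^0 = +0.946326
  k=1: (−1)^1·1.0000/(1)·0.9728^0·0.2317^2 = -0.053674
d^1_{0,0}(0.4676) = +0.946326 -0.053674 = +0.892653
|D^1_{0,0}|² = |d^1_{0,0}(β)|² = (+0.892653)² = 0.796829 (the z-rotation phases have unit modulus)

P=0.7968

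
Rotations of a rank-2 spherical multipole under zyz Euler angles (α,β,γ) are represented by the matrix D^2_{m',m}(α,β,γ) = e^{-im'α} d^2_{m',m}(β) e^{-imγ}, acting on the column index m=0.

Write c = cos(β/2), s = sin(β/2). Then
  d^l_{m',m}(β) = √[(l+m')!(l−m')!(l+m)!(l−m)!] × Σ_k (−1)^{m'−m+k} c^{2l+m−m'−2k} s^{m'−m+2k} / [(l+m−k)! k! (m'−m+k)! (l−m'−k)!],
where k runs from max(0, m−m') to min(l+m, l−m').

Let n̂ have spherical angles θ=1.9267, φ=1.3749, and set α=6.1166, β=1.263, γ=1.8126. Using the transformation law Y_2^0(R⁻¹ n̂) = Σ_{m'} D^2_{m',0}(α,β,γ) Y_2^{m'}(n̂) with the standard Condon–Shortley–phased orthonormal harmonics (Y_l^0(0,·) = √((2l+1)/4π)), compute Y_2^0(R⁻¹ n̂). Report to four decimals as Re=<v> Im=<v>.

Need the full column D^2_{m',0} for m'=−2..2 at α=6.1166, β=1.263, γ=1.8126.
cos(β/2)=0.807143, sin(β/2)=0.590356
d^2_{-2,0}: single k=2 term ⇒ +0.556166;  D = +0.525583-0.181889i
d^2_{-1,0}: k∈[1..2] ⇒ +0.760398 -0.406788 = +0.353610;  D = +0.348715-0.058634i
d^2_{0,0}: k∈[0..2] ⇒ +0.424426 -0.908216 +0.121466 = -0.362324;  D = -0.362324+0.000000i
d^2_{1,0}: k∈[0..1] ⇒ -0.760398 +0.406788 = -0.353610;  D = -0.348715-0.058634i
d^2_{2,0}: single k=0 term ⇒ +0.556166;  D = +0.525583+0.181889i
Y_2^{m'}(θ=1.9267,φ=1.3749) and Σ D·Y over m':
  (+0.5256-0.1819i)·(-0.3137-0.1296i)  (+0.3487-0.0586i)·(-0.0491+0.2475i)  (-0.3623+0.0000i)·(-0.2005+0.0000i)  (-0.3487-0.0586i)·(+0.0491+0.2475i)  (+0.5256+0.1819i)·(-0.3137+0.1296i)
Y_2^0(R⁻¹ n̂) = -0.309429-0.000000i

Re=-0.3094 Im=0.0000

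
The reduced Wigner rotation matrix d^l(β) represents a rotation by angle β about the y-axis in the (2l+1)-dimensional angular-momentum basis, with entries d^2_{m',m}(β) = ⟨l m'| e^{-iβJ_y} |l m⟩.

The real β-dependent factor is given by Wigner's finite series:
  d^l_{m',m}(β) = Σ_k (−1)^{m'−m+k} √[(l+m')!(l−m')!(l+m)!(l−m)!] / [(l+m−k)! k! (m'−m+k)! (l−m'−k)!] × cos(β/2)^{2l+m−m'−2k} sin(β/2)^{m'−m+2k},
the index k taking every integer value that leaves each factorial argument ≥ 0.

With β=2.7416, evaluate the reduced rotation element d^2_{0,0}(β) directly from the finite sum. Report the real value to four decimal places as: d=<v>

d=0.7725

d^2_{0,0}(β=2.7416) via Wigner's sum:
With c≡cos(β/2)=0.198666 and s≡sin(β/2)=0.980067, N=[2·2·2·2]^{1/2}=4.000000
Admissible k: 0..2 (factorial args all ≥0)
  k=0: (−1)^0·4.0000/(4)·0.1987^4·0.9801^0 = +0.001558
  k=1: (−1)^1·4.0000/(1)·0.1987^2·0.9801^2 = -0.151641
  k=2: (−1)^2·4.0000/(4)·0.1987^0·0.9801^4 = +0.922622
d^2_{0,0}(2.7416) = +0.001558 -0.151641 +0.922622 = +0.772538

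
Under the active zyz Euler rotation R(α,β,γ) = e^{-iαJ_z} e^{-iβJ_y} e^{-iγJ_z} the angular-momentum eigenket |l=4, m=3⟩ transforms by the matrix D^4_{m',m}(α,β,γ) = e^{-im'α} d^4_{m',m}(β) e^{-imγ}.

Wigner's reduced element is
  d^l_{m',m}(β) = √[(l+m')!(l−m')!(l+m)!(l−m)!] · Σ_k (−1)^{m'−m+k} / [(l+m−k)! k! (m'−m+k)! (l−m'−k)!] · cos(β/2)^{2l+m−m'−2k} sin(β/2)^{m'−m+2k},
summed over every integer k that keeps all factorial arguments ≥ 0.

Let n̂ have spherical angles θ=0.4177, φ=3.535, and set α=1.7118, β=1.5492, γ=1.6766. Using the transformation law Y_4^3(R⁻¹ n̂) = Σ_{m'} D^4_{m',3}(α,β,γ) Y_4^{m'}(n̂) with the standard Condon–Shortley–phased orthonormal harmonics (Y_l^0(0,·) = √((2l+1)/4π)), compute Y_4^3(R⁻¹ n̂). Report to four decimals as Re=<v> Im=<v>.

Re=-0.1010 Im=-0.0038

Need the full column D^4_{m',3} for m'=−4..4 at α=1.7118, β=1.5492, γ=1.6766.
cos(β/2)=0.714701, sin(β/2)=0.699430
d^4_{-4,3}: single k=7 term ⇒ +0.165531;  D = -0.040408+0.160524i
d^4_{-3,3}: k∈[6..7] ⇒ +0.418613 -0.057274 = +0.361340;  D = +0.359327+0.038087i
d^4_{-2,3}: k∈[5..6] ⇒ +0.685931 -0.218977 = +0.466953;  D = -0.016528-0.466661i
d^4_{-1,3}: k∈[4..5] ⇒ +0.826026 -0.474663 = +0.351363;  D = -0.345910+0.061662i
d^4_{0,3}: k∈[3..4] ⇒ +0.754951 -0.723034 = +0.031917;  D = +0.009961+0.030322i
d^4_{1,3}: k∈[2..3] ⇒ +0.517494 -0.826026 = -0.308533;  D = -0.276678+0.136534i
d^4_{2,3}: k∈[1..2] ⇒ +0.249275 -0.716209 = -0.466935;  D = +0.263427+0.385531i
d^4_{3,3}: k∈[0..1] ⇒ +0.068076 -0.456386 = -0.388310;  D = +0.286644-0.261954i
d^4_{4,3}: single k=0 term ⇒ -0.188434;  D = -0.145405-0.119854i
Y_4^{m'}(θ=0.4177,φ=3.535) and Σ D·Y over m':
  (-0.0404+0.1605i)·(-0.0000-0.0120i)  (+0.3593+0.0381i)·(-0.0291+0.0706i)  (-0.0165-0.4667i)·(+0.1884-0.1890i)  (-0.3459+0.0617i)·(-0.4614+0.1915i)  (+0.0100+0.0303i)·(+0.2502+0.0000i)  (-0.2767+0.1365i)·(+0.4614+0.1915i)  (+0.2634+0.3855i)·(+0.1884+0.1890i)  (+0.2866-0.2620i)·(+0.0291+0.0706i)  (-0.1454-0.1199i)·(-0.0000+0.0120i)
Y_4^3(R⁻¹ n̂) = -0.100977-0.003845i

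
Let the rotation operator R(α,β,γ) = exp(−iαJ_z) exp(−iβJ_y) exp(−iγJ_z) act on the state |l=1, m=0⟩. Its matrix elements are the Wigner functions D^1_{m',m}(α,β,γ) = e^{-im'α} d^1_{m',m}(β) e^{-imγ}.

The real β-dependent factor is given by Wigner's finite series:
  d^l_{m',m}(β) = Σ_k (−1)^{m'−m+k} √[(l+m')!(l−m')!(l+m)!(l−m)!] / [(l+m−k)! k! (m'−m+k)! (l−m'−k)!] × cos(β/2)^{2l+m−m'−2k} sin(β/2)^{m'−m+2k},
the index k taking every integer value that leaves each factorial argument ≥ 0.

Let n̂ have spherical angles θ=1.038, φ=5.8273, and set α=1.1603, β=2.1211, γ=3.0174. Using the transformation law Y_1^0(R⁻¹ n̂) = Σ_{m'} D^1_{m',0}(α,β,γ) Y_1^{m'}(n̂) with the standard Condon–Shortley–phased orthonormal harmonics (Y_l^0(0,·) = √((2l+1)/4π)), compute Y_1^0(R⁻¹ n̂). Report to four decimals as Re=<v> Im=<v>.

Need the full column D^1_{m',0} for m'=−1..1 at α=1.1603, β=2.1211, γ=3.0174.
cos(β/2)=0.488392, sin(β/2)=0.872624
d^1_{-1,0}: single k=1 term ⇒ +0.602714;  D = +0.240522+0.552642i
d^1_{0,0}: k∈[0..1] ⇒ +0.238527 -0.761473 = -0.522946;  D = -0.522946+0.000000i
d^1_{1,0}: single k=0 term ⇒ -0.602714;  D = -0.240522+0.552642i
Y_1^{m'}(θ=1.038,φ=5.8273) and Σ D·Y over m':
  (+0.2405+0.5526i)·(+0.2672+0.1310i)  (-0.5229+0.0000i)·(+0.2482+0.0000i)  (-0.2405+0.5526i)·(-0.2672+0.1310i)
Y_1^0(R⁻¹ n̂) = -0.146064+0.000000i

Re=-0.1461 Im=0.0000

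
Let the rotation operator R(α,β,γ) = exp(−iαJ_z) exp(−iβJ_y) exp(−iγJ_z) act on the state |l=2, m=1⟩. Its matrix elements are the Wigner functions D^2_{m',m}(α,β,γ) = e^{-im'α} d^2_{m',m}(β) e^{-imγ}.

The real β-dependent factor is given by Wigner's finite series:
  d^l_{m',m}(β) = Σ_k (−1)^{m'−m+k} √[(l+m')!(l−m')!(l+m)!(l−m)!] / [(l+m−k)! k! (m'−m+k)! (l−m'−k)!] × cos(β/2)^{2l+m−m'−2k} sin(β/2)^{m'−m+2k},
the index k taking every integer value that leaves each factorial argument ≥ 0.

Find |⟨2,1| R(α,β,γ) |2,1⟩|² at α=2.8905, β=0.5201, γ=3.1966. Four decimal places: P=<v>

Split into d^2_{1,1}(β=0.5201) × two z-phases.
Half-angle: c=0.966377, s=0.257129. N=√(6·1·6·1)=6.000000
The bounds max(0,m−m')=0 and min(l+m,l−m')=1 give 2 terms
  k=0: (−1)^0·6.0000/(6)·0.9664^4·0.2571^0 = +0.872141
  k=1: (−1)^1·6.0000/(2)·0.9664^2·0.2571^2 = -0.185232
d^2_{1,1}(0.5201) = +0.872141 -0.185232 = +0.686909
|D^2_{1,1}|² = |d^2_{1,1}(β)|² = (+0.686909)² = 0.471843 (the z-rotation phases have unit modulus)

P=0.4718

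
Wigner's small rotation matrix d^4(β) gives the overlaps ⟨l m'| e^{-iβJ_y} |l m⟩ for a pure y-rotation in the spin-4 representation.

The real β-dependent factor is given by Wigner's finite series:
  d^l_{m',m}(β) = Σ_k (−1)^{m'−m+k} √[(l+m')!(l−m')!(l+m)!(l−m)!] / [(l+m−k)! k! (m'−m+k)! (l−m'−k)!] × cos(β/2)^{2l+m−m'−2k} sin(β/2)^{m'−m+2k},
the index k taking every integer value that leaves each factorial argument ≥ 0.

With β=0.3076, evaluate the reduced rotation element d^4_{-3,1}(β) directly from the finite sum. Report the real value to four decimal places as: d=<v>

d^4_{-3,1}(β=0.3076) via Wigner's sum:
Half-angle: c=0.988196, s=0.153194. N=√(1·5040·120·6)=1904.940944
Admissible k: 4..5 (factorial args all ≥0)
  k=4: (−1)^0·1904.9409/(144)·0.9882^4·0.1532^4 = +0.006948
  k=5: (−1)^1·1904.9409/(240)·0.9882^2·0.1532^6 = -0.000100
d^4_{-3,1}(0.3076) = +0.006948 -0.000100 = +0.006848

d=0.0068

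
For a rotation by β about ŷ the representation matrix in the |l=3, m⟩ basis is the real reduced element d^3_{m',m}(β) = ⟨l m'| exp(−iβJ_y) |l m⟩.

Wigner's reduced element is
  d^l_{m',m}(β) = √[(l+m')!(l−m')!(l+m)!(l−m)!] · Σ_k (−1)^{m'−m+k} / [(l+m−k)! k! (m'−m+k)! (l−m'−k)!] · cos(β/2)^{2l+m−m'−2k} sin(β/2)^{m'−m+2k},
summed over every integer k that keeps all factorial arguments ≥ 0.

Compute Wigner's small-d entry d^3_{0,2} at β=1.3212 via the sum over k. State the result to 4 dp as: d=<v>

d=0.3176

d^3_{0,2}(β=1.3212) via Wigner's sum:
c=cos(1.3212/2)=0.789624, s=sin(1.3212/2)=0.613591; N=√[6·6·120·1]=65.726707
Admissible k: 2..3 (factorial args all ≥0)
  k=2: (−1)^0·65.7267/(12)·0.7896^4·0.6136^2 = +0.801678
  k=3: (−1)^1·65.7267/(12)·0.7896^2·0.6136^4 = -0.484080
d^3_{0,2}(1.3212) = +0.801678 -0.484080 = +0.317599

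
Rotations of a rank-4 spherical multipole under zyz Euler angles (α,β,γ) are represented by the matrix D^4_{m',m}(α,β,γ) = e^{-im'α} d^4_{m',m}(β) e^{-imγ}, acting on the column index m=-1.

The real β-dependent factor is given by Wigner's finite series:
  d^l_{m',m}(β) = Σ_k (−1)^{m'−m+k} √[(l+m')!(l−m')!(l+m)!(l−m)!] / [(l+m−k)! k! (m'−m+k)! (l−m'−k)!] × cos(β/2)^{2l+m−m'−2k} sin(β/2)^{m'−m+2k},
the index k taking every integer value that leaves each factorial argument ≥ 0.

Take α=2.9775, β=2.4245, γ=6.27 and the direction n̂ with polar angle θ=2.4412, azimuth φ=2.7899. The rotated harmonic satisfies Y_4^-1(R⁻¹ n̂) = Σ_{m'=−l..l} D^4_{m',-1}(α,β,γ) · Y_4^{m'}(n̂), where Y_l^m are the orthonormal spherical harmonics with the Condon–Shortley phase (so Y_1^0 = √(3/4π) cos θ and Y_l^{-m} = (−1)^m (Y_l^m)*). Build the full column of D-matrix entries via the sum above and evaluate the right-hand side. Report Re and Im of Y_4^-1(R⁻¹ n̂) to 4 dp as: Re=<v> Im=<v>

Need the full column D^4_{m',-1} for m'=−4..4 at α=2.9775, β=2.4245, γ=6.27.
cos(β/2)=0.350913, sin(β/2)=0.936408
d^4_{-4,-1}: single k=3 term ⇒ +0.032696;  D = +0.025637-0.020292i
d^4_{-3,-1}: k∈[2..3] ⇒ +0.012996 -0.154234 = -0.141238;  D = +0.123576-0.068389i
d^4_{-2,-1}: k∈[1..3] ⇒ +0.002603 -0.092683 +0.439987 = +0.349907;  D = +0.329716-0.117142i
d^4_{-1,-1}: k∈[0..3] ⇒ +0.000230 -0.024560 +0.349769 -0.830215 = -0.504775;  D = +0.496864-0.089018i
d^4_{0,-1}: k∈[0..3] ⇒ -0.002744 +0.117236 -0.834817 +0.990765 = +0.270439;  D = +0.270416-0.003566i
d^4_{1,-1}: k∈[0..3] ⇒ +0.016373 -0.349769 +1.245322 -0.591181 = +0.320745;  D = -0.317099-0.048219i
d^4_{2,-1}: k∈[0..2] ⇒ -0.061789 +0.659981 -0.939922 = -0.341730;  D = -0.324915-0.105873i
d^4_{3,-1}: k∈[0..1] ⇒ +0.154234 -0.658962 = -0.504729;  D = +0.447903+0.232667i
d^4_{4,-1}: single k=0 term ⇒ -0.232819;  D = -0.186300-0.139633i
Y_4^{m'}(θ=2.4412,φ=2.7899) and Σ D·Y over m':
  (+0.0256-0.0203i)·(+0.0125+0.0753i)  (+0.1236-0.0684i)·(+0.1264+0.2229i)  (+0.3297-0.1171i)·(+0.3277+0.2779i)  (+0.4969-0.0890i)·(+0.2390+0.0877i)  (+0.2704-0.0036i)·(-0.2726+0.0000i)  (-0.3171-0.0482i)·(-0.2390+0.0877i)  (-0.3249-0.1059i)·(+0.3277-0.2779i)  (+0.4479+0.2327i)·(-0.1264+0.2229i)  (-0.1863-0.1396i)·(+0.0125-0.0753i)
Y_4^-1(R⁻¹ n̂) = +0.049012+0.219158i

Re=0.0490 Im=0.2192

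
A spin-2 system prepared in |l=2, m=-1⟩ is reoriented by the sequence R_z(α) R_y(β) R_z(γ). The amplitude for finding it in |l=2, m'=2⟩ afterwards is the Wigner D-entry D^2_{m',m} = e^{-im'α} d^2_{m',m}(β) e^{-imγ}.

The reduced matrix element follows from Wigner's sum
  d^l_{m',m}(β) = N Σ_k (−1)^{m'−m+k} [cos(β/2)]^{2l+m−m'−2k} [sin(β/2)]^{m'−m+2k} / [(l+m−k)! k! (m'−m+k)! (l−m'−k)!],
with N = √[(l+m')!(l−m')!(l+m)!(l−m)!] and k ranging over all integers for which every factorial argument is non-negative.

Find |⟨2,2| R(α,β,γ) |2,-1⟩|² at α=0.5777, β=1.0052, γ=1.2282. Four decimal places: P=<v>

P=0.0384

D^2_{2,-1}(0.5777,1.0052,1.2282) = e^{-i·2·0.5777}·d^2_{2,-1}(1.0052)·e^{-i·-1·1.2282}. Compute d first:
c=cos(1.0052/2)=0.876333, s=sin(1.0052/2)=0.481706; N=√[24·1·1·6]=12.000000
k: max(0,(-1)−(2))=0 … min(2+(-1),2−(2))=0
  k=0: (−1)^3·12.0000/(6)·0.8763^1·0.4817^3 = -0.195904
d^2_{2,-1}(1.0052) = -0.195904
|D^2_{2,-1}|² = |d^2_{2,-1}(β)|² = (-0.195904)² = 0.038379 (the z-rotation phases have unit modulus)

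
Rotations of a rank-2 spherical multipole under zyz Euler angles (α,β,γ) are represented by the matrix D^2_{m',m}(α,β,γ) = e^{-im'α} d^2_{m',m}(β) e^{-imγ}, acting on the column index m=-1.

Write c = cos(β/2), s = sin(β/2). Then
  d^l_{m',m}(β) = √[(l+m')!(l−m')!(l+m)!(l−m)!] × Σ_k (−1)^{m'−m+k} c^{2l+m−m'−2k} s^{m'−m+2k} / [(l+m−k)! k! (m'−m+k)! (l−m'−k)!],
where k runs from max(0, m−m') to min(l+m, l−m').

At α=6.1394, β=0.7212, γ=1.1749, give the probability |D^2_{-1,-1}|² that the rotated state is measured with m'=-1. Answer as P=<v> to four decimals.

D^2_{-1,-1}(6.1394,0.7212,1.1749) = e^{-i·-1·6.1394}·d^2_{-1,-1}(0.7212)·e^{-i·-1·1.1749}. Compute d first:
With c≡cos(β/2)=0.935685 and s≡sin(β/2)=0.352836, N=[1·6·1·6]^{1/2}=6.000000
k: max(0,(-1)−(-1))=0 … min(2+(-1),2−(-1))=1
  k=0: (−1)^0·6.0000/(6)·0.9357^4·0.3528^0 = +0.766512
  k=1: (−1)^1·6.0000/(2)·0.9357^2·0.3528^2 = -0.326984
d^2_{-1,-1}(0.7212) = +0.766512 -0.326984 = +0.439529
|D^2_{-1,-1}|² = |d^2_{-1,-1}(β)|² = (+0.439529)² = 0.193186 (the z-rotation phases have unit modulus)

P=0.1932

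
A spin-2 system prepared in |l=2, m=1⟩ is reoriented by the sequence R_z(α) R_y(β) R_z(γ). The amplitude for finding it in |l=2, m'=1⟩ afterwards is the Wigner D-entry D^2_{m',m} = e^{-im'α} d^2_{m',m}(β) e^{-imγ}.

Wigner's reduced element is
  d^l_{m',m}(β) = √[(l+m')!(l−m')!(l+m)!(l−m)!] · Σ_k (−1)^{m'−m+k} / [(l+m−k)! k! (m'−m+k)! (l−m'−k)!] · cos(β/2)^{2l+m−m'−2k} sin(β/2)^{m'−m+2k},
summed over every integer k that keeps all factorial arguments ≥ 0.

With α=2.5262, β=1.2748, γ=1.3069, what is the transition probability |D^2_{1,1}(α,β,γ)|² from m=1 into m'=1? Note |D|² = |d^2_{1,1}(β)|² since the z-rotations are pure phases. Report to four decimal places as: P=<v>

P=0.0724

D^2_{1,1}(2.5262,1.2748,1.3069) = e^{-i·1·2.5262}·d^2_{1,1}(1.2748)·e^{-i·1·1.3069}. Compute d first:
Half-angle: c=0.803646, s=0.595108. N=√(6·1·6·1)=6.000000
Admissible k: 0..1 (factorial args all ≥0)
  k=0: (−1)^0·6.0000/(6)·0.8036^4·0.5951^0 = +0.417118
  k=1: (−1)^1·6.0000/(2)·0.8036^2·0.5951^2 = -0.686186
d^2_{1,1}(1.2748) = +0.417118 -0.686186 = -0.269069
|D^2_{1,1}|² = |d^2_{1,1}(β)|² = (-0.269069)² = 0.072398 (the z-rotation phases have unit modulus)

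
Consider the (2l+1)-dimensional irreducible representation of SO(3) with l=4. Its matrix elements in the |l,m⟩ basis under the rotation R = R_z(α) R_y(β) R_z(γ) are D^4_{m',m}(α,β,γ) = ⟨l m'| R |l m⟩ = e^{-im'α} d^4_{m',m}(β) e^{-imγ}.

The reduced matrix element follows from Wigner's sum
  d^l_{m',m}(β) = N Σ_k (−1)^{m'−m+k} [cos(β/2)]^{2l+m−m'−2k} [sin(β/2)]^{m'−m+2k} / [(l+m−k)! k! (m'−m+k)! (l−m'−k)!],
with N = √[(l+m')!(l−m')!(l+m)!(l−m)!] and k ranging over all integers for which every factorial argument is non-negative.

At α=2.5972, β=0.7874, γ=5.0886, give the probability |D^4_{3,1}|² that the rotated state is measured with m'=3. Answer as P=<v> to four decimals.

P=0.2664

Split into d^4_{3,1}(β=0.7874) × two z-phases.
c=cos(0.7874/2)=0.923496, s=sin(0.7874/2)=0.383608; N=√[5040·1·120·6]=1904.940944
k∈{0,1} keeps every argument non-negative
  k=0: (−1)^2·1904.9409/(240)·0.9235^6·0.3836^2 = +0.724529
  k=1: (−1)^3·1904.9409/(144)·0.9235^4·0.3836^4 = -0.208358
d^4_{3,1}(0.7874) = +0.724529 -0.208358 = +0.516171
|D^4_{3,1}|² = |d^4_{3,1}(β)|² = (+0.516171)² = 0.266433 (the z-rotation phases have unit modulus)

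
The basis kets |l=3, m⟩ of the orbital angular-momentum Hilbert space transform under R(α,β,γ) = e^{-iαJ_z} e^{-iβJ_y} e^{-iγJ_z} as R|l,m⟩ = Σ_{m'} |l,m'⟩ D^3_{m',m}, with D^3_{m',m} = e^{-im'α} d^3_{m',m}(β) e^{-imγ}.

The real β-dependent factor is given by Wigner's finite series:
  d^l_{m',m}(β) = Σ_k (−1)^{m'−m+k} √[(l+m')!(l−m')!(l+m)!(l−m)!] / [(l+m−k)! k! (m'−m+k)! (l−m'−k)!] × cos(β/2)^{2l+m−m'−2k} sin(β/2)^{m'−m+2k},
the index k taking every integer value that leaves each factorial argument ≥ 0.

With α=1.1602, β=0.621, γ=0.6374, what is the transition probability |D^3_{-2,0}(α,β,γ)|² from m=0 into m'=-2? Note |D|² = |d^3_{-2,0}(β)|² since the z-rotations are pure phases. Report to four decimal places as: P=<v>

Split into d^3_{-2,0}(β=0.621) × two z-phases.
c=cos(0.621/2)=0.952181, s=sin(0.621/2)=0.305535; N=√[1·120·6·6]=65.726707
k: max(0,(0)−(-2))=2 … min(3+(0),3−(-2))=3
  k=2: (−1)^0·65.7267/(12)·0.9522^4·0.3055^2 = +0.420300
  k=3: (−1)^1·65.7267/(12)·0.9522^2·0.3055^4 = -0.043276
d^3_{-2,0}(0.621) = +0.420300 -0.043276 = +0.377025
|D^3_{-2,0}|² = |d^3_{-2,0}(β)|² = (+0.377025)² = 0.142148 (the z-rotation phases have unit modulus)

P=0.1421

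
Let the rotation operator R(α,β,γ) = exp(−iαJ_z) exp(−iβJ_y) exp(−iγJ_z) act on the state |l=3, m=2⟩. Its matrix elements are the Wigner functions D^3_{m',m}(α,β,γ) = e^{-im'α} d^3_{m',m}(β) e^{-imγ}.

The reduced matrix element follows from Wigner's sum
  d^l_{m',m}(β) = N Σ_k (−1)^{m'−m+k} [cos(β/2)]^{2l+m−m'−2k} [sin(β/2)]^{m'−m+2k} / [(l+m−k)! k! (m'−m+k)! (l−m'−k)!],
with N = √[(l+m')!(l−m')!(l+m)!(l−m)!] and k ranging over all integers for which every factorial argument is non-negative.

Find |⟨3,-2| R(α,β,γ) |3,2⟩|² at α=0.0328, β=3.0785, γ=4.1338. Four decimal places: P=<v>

P=0.9842

First d^3_{-2,2}(β=3.0785), then the phase factors e^{-i(-2)α} and e^{-i(2)γ}:
c=cos(3.0785/2)=0.031541, s=sin(3.0785/2)=0.999502; N=√[1·120·120·1]=120.000000
k: max(0,(2)−(-2))=4 … min(3+(2),3−(-2))=5
  k=4: (−1)^0·120.0000/(24)·0.0315^2·0.9995^4 = +0.004964
  k=5: (−1)^1·120.0000/(120)·0.0315^0·0.9995^6 = -0.997018
d^3_{-2,2}(3.0785) = +0.004964 -0.997018 = -0.992054
|D^3_{-2,2}|² = |d^3_{-2,2}(β)|² = (-0.992054)² = 0.984171 (the z-rotation phases have unit modulus)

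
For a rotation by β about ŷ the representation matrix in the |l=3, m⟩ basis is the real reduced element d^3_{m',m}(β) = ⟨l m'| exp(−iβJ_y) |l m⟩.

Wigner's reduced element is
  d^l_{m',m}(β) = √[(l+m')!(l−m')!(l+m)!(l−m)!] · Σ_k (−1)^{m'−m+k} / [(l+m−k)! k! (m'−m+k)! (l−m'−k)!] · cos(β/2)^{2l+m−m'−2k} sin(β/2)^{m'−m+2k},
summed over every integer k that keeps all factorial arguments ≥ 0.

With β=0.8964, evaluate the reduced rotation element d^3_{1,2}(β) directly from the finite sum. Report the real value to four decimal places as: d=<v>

d^3_{1,2}(β=0.8964) via Wigner's sum:
c=cos(0.8964/2)=0.901229, s=sin(0.8964/2)=0.433344; N=√[24·2·120·1]=75.894664
k∈{1,2} keeps every argument non-negative
  k=1: (−1)^0·75.8947/(24)·0.9012^5·0.4333^1 = +0.814719
  k=2: (−1)^1·75.8947/(12)·0.9012^3·0.4333^3 = -0.376733
d^3_{1,2}(0.8964) = +0.814719 -0.376733 = +0.437986

d=0.4380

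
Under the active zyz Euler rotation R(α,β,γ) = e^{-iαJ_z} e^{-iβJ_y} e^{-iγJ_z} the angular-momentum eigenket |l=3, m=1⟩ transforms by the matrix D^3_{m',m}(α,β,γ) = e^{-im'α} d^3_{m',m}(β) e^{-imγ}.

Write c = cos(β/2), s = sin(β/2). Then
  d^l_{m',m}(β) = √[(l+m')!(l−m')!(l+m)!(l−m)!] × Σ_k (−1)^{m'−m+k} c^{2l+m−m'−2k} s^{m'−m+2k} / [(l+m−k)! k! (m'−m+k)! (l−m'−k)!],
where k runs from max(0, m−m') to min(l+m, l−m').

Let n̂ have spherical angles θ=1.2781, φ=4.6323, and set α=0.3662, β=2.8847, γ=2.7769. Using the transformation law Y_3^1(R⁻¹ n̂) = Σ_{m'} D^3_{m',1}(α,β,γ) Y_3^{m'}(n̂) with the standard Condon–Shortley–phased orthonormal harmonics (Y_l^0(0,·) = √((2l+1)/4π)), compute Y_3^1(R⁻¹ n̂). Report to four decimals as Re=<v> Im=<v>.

Need the full column D^3_{m',1} for m'=−3..3 at α=0.3662, β=2.8847, γ=2.7769.
cos(β/2)=0.128093, sin(β/2)=0.991762
d^3_{-3,1}: single k=4 term ⇒ +0.061479;  D = -0.006597-0.061124i
d^3_{-2,1}: k∈[3..4] ⇒ +0.012967 -0.388655 = -0.375688;  D = +0.171383+0.334319i
d^3_{-1,1}: k∈[2..4] ⇒ +0.001589 -0.126991 +0.951579 = +0.826177;  D = -0.615154-0.551502i
d^3_{0,1}: k∈[1..3] ⇒ +0.000118 -0.021307 +0.425750 = +0.404562;  D = -0.377956-0.144292i
d^3_{1,1}: k∈[0..2] ⇒ +0.000004 -0.002118 +0.095243 = +0.093129;  D = -0.093129+0.000140i
d^3_{2,1}: k∈[0..1] ⇒ -0.000108 +0.012967 = +0.012859;  D = -0.011999+0.004622i
d^3_{3,1}: single k=0 term ⇒ +0.001026;  D = -0.000762+0.000687i
Y_3^{m'}(θ=1.2781,φ=4.6323) and Σ D·Y over m':
  (-0.0066-0.0611i)·(+0.0871-0.3557i)  (+0.1714+0.3343i)·(-0.2669-0.0431i)  (-0.6152-0.5515i)·(+0.0145-0.1801i)  (-0.3780-0.1443i)·(-0.2782+0.0000i)  (-0.0931+0.0001i)·(-0.0145-0.1801i)  (-0.0120+0.0046i)·(-0.2669+0.0431i)  (-0.0008+0.0007i)·(-0.0871-0.3557i)
Y_3^1(R⁻¹ n̂) = -0.051994+0.058568i

Re=-0.0520 Im=0.0586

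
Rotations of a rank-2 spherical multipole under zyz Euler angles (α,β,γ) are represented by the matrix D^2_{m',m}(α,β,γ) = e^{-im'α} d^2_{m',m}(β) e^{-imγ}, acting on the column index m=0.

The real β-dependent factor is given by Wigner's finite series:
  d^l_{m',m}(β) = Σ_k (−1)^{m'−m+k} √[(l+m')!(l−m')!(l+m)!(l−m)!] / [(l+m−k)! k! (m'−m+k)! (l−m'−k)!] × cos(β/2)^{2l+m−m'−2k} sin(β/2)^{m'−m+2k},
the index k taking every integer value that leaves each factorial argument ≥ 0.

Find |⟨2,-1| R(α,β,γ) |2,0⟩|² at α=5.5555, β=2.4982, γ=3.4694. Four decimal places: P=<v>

P=0.3456

First d^2_{-1,0}(β=2.4982), then the phase factors e^{-i(-1)α} and e^{-i(0)γ}:
With c≡cos(β/2)=0.316176 and s≡sin(β/2)=0.948700, N=[1·6·2·2]^{1/2}=4.898979
k: max(0,(0)−(-1))=1 … min(2+(0),2−(-1))=2
  k=1: (−1)^0·4.8990/(2)·0.3162^3·0.9487^1 = +0.073450
  k=2: (−1)^1·4.8990/(2)·0.3162^1·0.9487^3 = -0.661290
d^2_{-1,0}(2.4982) = +0.073450 -0.661290 = -0.587840
|D^2_{-1,0}|² = |d^2_{-1,0}(β)|² = (-0.587840)² = 0.345556 (the z-rotation phases have unit modulus)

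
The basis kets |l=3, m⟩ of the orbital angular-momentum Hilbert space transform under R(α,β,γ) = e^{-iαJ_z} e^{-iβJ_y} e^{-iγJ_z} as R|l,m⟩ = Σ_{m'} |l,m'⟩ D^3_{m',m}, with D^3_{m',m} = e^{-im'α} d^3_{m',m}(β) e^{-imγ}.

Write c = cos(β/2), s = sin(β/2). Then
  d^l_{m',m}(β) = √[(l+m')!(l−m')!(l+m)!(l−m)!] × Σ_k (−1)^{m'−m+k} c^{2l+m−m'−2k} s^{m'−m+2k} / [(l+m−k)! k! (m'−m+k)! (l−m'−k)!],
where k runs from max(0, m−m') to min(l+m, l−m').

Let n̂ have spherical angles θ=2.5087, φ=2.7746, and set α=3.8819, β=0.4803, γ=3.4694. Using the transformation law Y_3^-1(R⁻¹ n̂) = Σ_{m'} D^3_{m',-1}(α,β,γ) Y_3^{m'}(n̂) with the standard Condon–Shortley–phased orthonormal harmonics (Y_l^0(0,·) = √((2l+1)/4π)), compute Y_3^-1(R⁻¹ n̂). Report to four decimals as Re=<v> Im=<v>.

Re=-0.0990 Im=-0.1705

Need the full column D^3_{m',-1} for m'=−3..3 at α=3.8819, β=0.4803, γ=3.4694.
cos(β/2)=0.971302, sin(β/2)=0.237848
d^3_{-3,-1}: single k=2 term ⇒ +0.195013;  D = -0.161733+0.108961i
d^3_{-2,-1}: k∈[1..2] ⇒ +0.650238 -0.077982 = +0.572256;  D = +0.134707-0.556175i
d^3_{-1,-1}: k∈[0..2] ⇒ +0.839705 -0.402817 +0.018116 = +0.455003;  D = +0.219210+0.398717i
d^3_{0,-1}: k∈[0..2] ⇒ -0.712300 +0.128137 -0.002561 = -0.586724;  D = +0.555481+0.188906i
d^3_{1,-1}: k∈[0..2] ⇒ +0.302113 -0.024155 +0.000181 = +0.278139;  D = +0.254809-0.111506i
d^3_{2,-1}: k∈[0..1] ⇒ -0.077982 +0.002338 = -0.075644;  D = +0.030706-0.069131i
d^3_{3,-1}: single k=0 term ⇒ +0.011694;  D = -0.003704-0.011092i
Y_3^{m'}(θ=2.5087,φ=2.7746) and Σ D·Y over m':
  (-0.1617+0.1090i)·(-0.0391-0.0770i)  (+0.1347-0.5562i)·(-0.2141-0.1931i)  (+0.2192+0.3987i)·(-0.4016-0.1544i)  (+0.5555+0.1889i)·(-0.0755+0.0000i)  (+0.2548-0.1115i)·(+0.4016-0.1544i)  (+0.0307-0.0691i)·(-0.2141+0.1931i)  (-0.0037-0.0111i)·(+0.0391-0.0770i)
Y_3^-1(R⁻¹ n̂) = -0.099027-0.170520i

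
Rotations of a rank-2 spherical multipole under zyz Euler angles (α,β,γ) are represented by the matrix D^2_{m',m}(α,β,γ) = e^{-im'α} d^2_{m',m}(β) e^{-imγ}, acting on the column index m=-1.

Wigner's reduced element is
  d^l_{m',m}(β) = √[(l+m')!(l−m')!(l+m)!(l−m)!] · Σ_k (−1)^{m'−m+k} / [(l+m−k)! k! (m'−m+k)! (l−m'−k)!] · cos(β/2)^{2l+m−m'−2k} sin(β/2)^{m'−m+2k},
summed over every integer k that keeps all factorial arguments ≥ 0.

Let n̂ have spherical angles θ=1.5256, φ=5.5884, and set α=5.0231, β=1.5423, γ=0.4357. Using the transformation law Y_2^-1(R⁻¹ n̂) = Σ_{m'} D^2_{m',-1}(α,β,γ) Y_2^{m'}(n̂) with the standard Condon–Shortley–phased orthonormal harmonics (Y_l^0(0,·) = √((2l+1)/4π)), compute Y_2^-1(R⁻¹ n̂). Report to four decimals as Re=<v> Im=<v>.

Need the full column D^2_{m',-1} for m'=−2..2 at α=5.0231, β=1.5423, γ=0.4357.
cos(β/2)=0.717110, sin(β/2)=0.696960
d^2_{-2,-1}: single k=1 term ⇒ +0.514037;  D = -0.252588-0.447698i
d^2_{-1,-1}: k∈[0..1] ⇒ +0.264449 -0.749391 = -0.484942;  D = -0.329280+0.356011i
d^2_{0,-1}: k∈[0..1] ⇒ -0.629565 +0.594683 = -0.034882;  D = -0.031623-0.014722i
d^2_{1,-1}: k∈[0..1] ⇒ +0.749391 -0.235957 = +0.513434;  D = -0.064007+0.509429i
d^2_{2,-1}: single k=0 term ⇒ -0.485557;  D = +0.477207-0.089661i
Y_2^{m'}(θ=1.5256,φ=5.5884) and Σ D·Y over m':
  (-0.2526-0.4477i)·(+0.0695+0.3792i)  (-0.3293+0.3560i)·(+0.0268+0.0223i)  (-0.0316-0.0147i)·(-0.3135+0.0000i)  (-0.0640+0.5094i)·(-0.0268+0.0223i)  (+0.4772-0.0897i)·(+0.0695-0.3792i)
Y_2^-1(R⁻¹ n̂) = +0.134851-0.322327i

Re=0.1349 Im=-0.3223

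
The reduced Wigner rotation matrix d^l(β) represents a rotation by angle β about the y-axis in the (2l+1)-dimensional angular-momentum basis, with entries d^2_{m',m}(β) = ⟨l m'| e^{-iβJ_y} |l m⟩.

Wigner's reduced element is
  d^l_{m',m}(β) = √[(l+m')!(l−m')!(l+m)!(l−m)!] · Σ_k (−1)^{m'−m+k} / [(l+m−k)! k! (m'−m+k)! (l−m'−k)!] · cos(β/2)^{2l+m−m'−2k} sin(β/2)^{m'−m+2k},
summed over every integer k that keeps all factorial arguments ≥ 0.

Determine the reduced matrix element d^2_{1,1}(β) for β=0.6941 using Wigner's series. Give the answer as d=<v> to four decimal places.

d=0.4751

d^2_{1,1}(β=0.6941) via Wigner's sum:
Half-angle: c=0.940380, s=0.340125. N=√(6·1·6·1)=6.000000
k∈{0,1} keeps every argument non-negative
  k=0: (−1)^0·6.0000/(6)·0.9404^4·0.3401^0 = +0.782013
  k=1: (−1)^1·6.0000/(2)·0.9404^2·0.3401^2 = -0.306906
d^2_{1,1}(0.6941) = +0.782013 -0.306906 = +0.475107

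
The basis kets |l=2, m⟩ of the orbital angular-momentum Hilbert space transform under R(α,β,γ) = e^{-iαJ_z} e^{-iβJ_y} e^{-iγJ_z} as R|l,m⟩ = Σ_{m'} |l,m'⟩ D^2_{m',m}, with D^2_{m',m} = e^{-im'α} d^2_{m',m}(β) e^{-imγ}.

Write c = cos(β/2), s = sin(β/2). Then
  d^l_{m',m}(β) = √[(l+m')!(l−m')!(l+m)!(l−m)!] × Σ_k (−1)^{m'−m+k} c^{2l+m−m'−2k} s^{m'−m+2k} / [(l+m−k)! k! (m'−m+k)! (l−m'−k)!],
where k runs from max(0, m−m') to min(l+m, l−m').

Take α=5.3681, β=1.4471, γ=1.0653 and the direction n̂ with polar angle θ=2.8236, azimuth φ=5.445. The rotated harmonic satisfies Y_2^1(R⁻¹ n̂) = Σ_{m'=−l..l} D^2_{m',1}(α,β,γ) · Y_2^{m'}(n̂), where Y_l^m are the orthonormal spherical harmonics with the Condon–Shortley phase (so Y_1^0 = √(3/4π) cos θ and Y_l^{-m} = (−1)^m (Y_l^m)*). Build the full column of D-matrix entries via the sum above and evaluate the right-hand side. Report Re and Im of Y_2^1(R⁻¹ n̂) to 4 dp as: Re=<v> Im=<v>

Re=-0.0736 Im=0.1257

Need the full column D^2_{m',1} for m'=−2..2 at α=5.3681, β=1.4471, γ=1.0653.
cos(β/2)=0.749460, sin(β/2)=0.662049
d^2_{-2,1}: single k=3 term ⇒ +0.434960;  D = -0.421853-0.105976i
d^2_{-1,1}: k∈[2..3] ⇒ +0.738583 -0.192115 = +0.546468;  D = -0.217621-0.501266i
d^2_{0,1}: k∈[1..2] ⇒ +0.682671 -0.532716 = +0.149956;  D = +0.072615-0.131201i
d^2_{1,1}: k∈[0..1] ⇒ +0.315496 -0.738583 = -0.423087;  D = -0.418322+0.063315i
d^2_{2,1}: single k=0 term ⇒ -0.557399;  D = -0.402148-0.385967i
Y_2^{m'}(θ=2.8236,φ=5.445) and Σ D·Y over m':
  (-0.4219-0.1060i)·(-0.0040+0.0376i)  (-0.2176-0.5013i)·(-0.1534-0.1706i)  (+0.0726-0.1312i)·(+0.5383+0.0000i)  (-0.4183+0.0633i)·(+0.1534-0.1706i)  (-0.4021-0.3860i)·(-0.0040-0.0376i)
Y_2^1(R⁻¹ n̂) = -0.073646+0.125700i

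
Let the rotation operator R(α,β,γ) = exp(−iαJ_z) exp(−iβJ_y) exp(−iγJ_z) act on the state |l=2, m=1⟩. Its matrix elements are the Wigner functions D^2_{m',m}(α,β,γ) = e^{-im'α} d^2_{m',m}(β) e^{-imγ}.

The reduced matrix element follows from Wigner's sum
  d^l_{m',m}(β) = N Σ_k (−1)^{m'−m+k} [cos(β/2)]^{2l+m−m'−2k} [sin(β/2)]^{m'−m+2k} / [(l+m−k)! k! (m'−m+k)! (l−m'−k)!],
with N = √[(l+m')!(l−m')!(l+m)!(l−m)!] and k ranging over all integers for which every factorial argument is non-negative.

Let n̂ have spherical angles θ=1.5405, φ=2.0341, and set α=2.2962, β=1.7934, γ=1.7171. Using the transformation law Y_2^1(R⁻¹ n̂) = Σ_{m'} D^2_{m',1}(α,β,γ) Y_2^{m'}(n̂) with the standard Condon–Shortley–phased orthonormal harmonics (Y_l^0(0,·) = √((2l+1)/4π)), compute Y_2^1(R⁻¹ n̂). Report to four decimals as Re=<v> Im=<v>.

Need the full column D^2_{m',1} for m'=−2..2 at α=2.2962, β=1.7934, γ=1.7171.
cos(β/2)=0.624192, sin(β/2)=0.781271
d^2_{-2,1}: single k=3 term ⇒ +0.595324;  D = -0.574341+0.156663i
d^2_{-1,1}: k∈[2..3] ⇒ +0.713446 -0.372570 = +0.340876;  D = +0.285298+0.186551i
d^2_{0,1}: k∈[1..2] ⇒ +0.465405 -0.729120 = -0.263715;  D = +0.038445+0.260898i
d^2_{1,1}: k∈[0..1] ⇒ +0.151800 -0.713446 = -0.561646;  D = +0.361431-0.429900i
d^2_{2,1}: single k=0 term ⇒ -0.380002;  D = -0.379870+0.009998i
Y_2^{m'}(θ=1.5405,φ=2.0341) and Σ D·Y over m':
  (-0.5743+0.1567i)·(-0.2318+0.3086i)  (+0.2853+0.1866i)·(-0.0105-0.0209i)  (+0.0384+0.2609i)·(-0.3145+0.0000i)  (+0.3614-0.4299i)·(+0.0105-0.0209i)  (-0.3799+0.0100i)·(-0.2318-0.3086i)
Y_2^1(R⁻¹ n̂) = +0.159506-0.200671i

Re=0.1595 Im=-0.2007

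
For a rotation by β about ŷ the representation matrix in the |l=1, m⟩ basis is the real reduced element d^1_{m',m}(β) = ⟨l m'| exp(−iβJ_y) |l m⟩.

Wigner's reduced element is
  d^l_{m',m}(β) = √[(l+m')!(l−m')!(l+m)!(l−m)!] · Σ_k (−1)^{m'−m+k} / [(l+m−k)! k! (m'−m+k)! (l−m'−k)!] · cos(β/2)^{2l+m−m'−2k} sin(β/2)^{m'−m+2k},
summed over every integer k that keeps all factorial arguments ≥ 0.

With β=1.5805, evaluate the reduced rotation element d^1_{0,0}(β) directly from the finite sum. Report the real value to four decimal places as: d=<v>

d=-0.0097

d^1_{0,0}(β=1.5805) via Wigner's sum:
c=cos(1.5805/2)=0.703668, s=sin(1.5805/2)=0.710529; N=√[1·1·1·1]=1.000000
k: max(0,(0)−(0))=0 … min(1+(0),1−(0))=1
  k=0: (−1)^0·1.0000/(1)·0.7037^2·0.7105^0 = +0.495148
  k=1: (−1)^1·1.0000/(1)·0.7037^0·0.7105^2 = -0.504852
d^1_{0,0}(1.5805) = +0.495148 -0.504852 = -0.009704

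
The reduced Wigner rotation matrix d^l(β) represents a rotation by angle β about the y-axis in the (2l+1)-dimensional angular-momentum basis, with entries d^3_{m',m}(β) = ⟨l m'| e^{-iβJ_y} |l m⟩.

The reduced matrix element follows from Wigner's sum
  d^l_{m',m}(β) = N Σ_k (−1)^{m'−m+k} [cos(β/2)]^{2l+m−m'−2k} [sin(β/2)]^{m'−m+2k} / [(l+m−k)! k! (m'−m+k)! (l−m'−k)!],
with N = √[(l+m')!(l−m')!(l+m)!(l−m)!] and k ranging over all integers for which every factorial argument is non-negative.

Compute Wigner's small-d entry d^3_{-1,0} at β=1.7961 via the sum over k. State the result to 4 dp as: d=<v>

d=-0.3167

d^3_{-1,0}(β=1.7961) via Wigner's sum:
c=cos(1.7961/2)=0.623136, s=sin(1.7961/2)=0.782113; N=√[2·24·6·6]=41.569219
k: max(0,(0)−(-1))=1 … min(3+(0),3−(-1))=3
  k=1: (−1)^0·41.5692/(12)·0.6231^5·0.7821^1 = +0.254551
  k=2: (−1)^1·41.5692/(4)·0.6231^3·0.7821^3 = -1.203012
  k=3: (−1)^2·41.5692/(12)·0.6231^1·0.7821^5 = +0.631716
d^3_{-1,0}(1.7961) = +0.254551 -1.203012 +0.631716 = -0.316744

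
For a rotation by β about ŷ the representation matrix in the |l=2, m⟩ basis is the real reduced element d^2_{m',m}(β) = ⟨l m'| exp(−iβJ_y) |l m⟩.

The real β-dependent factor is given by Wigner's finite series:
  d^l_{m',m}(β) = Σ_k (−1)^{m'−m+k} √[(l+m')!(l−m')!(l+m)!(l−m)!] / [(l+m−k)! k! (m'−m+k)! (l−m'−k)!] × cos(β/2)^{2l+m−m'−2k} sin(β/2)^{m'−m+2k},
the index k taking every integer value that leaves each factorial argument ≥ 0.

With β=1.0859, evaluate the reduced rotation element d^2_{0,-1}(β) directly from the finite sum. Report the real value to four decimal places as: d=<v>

d=-0.5051

d^2_{0,-1}(β=1.0859) via Wigner's sum:
Half-angle: c=0.856188, s=0.516664. N=√(2·2·1·6)=4.898979
k: max(0,(-1)−(0))=0 … min(2+(-1),2−(0))=1
  k=0: (−1)^1·4.8990/(2)·0.8562^3·0.5167^1 = -0.794313
  k=1: (−1)^2·4.8990/(2)·0.8562^1·0.5167^3 = +0.289247
d^2_{0,-1}(1.0859) = -0.794313 +0.289247 = -0.505065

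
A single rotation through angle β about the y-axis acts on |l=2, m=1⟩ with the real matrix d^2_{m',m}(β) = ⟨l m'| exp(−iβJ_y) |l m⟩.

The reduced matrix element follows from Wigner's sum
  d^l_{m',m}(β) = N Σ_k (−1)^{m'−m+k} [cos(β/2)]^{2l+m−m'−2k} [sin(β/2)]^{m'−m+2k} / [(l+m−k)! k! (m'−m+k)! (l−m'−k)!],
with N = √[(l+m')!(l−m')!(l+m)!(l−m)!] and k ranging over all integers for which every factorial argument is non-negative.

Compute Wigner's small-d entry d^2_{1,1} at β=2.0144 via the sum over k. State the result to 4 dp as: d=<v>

d=-0.5304

d^2_{1,1}(β=2.0144) via Wigner's sum:
With c≡cos(β/2)=0.534230 and s≡sin(β/2)=0.845339, N=[6·1·6·1]^{1/2}=6.000000
Admissible k: 0..1 (factorial args all ≥0)
  k=0: (−1)^0·6.0000/(6)·0.5342^4·0.8453^0 = +0.081454
  k=1: (−1)^1·6.0000/(2)·0.5342^2·0.8453^2 = -0.611842
d^2_{1,1}(2.0144) = +0.081454 -0.611842 = -0.530388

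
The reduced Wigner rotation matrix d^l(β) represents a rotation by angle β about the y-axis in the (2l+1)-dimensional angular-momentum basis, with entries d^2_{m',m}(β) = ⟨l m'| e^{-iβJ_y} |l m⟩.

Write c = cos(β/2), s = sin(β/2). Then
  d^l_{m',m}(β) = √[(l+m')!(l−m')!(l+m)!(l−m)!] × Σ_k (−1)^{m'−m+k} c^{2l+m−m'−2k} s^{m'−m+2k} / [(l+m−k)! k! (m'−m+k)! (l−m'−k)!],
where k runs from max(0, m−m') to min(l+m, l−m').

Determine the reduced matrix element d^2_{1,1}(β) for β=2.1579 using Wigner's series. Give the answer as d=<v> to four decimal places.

d=-0.4701

d^2_{1,1}(β=2.1579) via Wigner's sum:
With c≡cos(β/2)=0.472254 and s≡sin(β/2)=0.881462, N=[6·1·6·1]^{1/2}=6.000000
k∈{0,1} keeps every argument non-negative
  k=0: (−1)^0·6.0000/(6)·0.4723^4·0.8815^0 = +0.049740
  k=1: (−1)^1·6.0000/(2)·0.4723^2·0.8815^2 = -0.519853
d^2_{1,1}(2.1579) = +0.049740 -0.519853 = -0.470113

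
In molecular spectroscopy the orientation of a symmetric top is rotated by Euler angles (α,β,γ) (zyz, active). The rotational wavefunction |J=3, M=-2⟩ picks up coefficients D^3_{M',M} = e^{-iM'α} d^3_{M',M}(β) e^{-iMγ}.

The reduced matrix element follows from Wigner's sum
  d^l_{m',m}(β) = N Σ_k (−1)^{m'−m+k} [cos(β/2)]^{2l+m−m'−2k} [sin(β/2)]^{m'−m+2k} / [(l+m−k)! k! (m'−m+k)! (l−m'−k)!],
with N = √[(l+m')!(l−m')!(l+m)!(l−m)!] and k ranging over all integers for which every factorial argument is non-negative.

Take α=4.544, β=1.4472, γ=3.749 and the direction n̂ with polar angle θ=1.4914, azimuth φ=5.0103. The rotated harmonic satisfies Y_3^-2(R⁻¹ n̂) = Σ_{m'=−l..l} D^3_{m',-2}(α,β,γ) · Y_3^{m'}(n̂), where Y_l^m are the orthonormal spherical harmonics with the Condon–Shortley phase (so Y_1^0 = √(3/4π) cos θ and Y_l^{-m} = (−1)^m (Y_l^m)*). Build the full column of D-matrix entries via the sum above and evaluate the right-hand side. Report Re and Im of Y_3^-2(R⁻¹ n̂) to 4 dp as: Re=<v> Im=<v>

Re=-0.0398 Im=-0.1799

Need the full column D^3_{m',-2} for m'=−3..3 at α=4.544, β=1.4472, γ=3.749.
cos(β/2)=0.749427, sin(β/2)=0.662087
d^3_{-3,-2}: single k=1 term ⇒ +0.383387;  D = -0.249802+0.290834i
d^3_{-2,-2}: k∈[0..1] ⇒ +0.177164 -0.691381 = -0.514217;  D = +0.328411+0.395683i
d^3_{-1,-2}: k∈[0..1] ⇒ -0.494951 +0.772615 = +0.277664;  D = +0.240357-0.139018i
d^3_{0,-2}: k∈[0..1] ⇒ +0.757370 -0.591125 = +0.166245;  D = +0.057938+0.155822i
d^3_{1,-2}: k∈[0..1] ⇒ -0.772615 +0.301512 = -0.471103;  D = +0.462838-0.087858i
d^3_{2,-2}: k∈[0..1] ⇒ +0.539621 -0.084234 = +0.455386;  D = -0.008745-0.455302i
d^3_{3,-2}: single k=0 term ⇒ -0.233550;  D = -0.230956-0.034713i
Y_3^{m'}(θ=1.4914,φ=5.0103) and Σ D·Y over m':
  (-0.2498+0.2908i)·(-0.3221-0.2589i)  (+0.3284+0.3957i)·(-0.0667+0.0452i)  (+0.2404-0.1390i)·(-0.0916-0.2983i)  (+0.0579+0.1558i)·(-0.0879+0.0000i)  (+0.4628-0.0879i)·(+0.0916-0.2983i)  (-0.0087-0.4553i)·(-0.0667-0.0452i)  (-0.2310-0.0347i)·(+0.3221-0.2589i)
Y_3^-2(R⁻¹ n̂) = -0.039777-0.179927i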